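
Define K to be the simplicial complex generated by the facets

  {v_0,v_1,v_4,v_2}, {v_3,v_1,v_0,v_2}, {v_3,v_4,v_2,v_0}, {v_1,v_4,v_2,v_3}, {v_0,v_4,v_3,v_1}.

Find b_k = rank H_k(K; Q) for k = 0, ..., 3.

Take the total order v_0 < v_1 < v_2 < v_3 < v_4 on the vertex set. Then K (dimension 3) consists of the simplices:

  0-simplices (5): [v_0], [v_1], [v_2], [v_3], [v_4]
  1-simplices (10): [v_0,v_1], [v_0,v_2], [v_0,v_3], [v_0,v_4], [v_1,v_2], [v_1,v_3], [v_1,v_4], [v_2,v_3], [v_2,v_4], [v_3,v_4]
  2-simplices (10): [v_0,v_1,v_2], [v_0,v_1,v_3], [v_0,v_1,v_4], [v_0,v_2,v_3], [v_0,v_2,v_4], [v_0,v_3,v_4], [v_1,v_2,v_3], [v_1,v_2,v_4], [v_1,v_3,v_4], [v_2,v_3,v_4]
  3-simplices (5): [v_0,v_1,v_2,v_3], [v_0,v_1,v_2,v_4], [v_0,v_1,v_3,v_4], [v_0,v_2,v_3,v_4], [v_1,v_2,v_3,v_4]

so the chain groups are C_0 ≅ Z^5, C_1 ≅ Z^10, C_2 ≅ Z^10, C_3 ≅ Z^5.

Boundary ∂_1: C_1 → C_0 maps an edge to its endpoints' difference, ∂[p,q] = q − p.
This gives a 5×10 integer matrix of rank 4; reducing to Smith normal form yields diagonal entries (1,1,1,1).

The boundary map ∂_2: C_2 → C_1 acts by ∂[p,q,r] = [q,r] − [p,r] + [p,q]. For instance
  ∂[v_0,v_1,v_2] = [v_1,v_2] − [v_0,v_2] + [v_0,v_1],
  ∂[v_0,v_2,v_4] = [v_2,v_4] − [v_0,v_4] + [v_0,v_2].
The 10×10 boundary matrix has rank 6 and Smith normal form diag(1,1,1,1,1,1).

∂_3: C_3 → C_2 sends each 3-simplex σ to the alternating sum Σ_i (−1)^i (σ with its i-th vertex removed). For instance
  ∂[v_0,v_1,v_3,v_4] = [v_1,v_3,v_4] − [v_0,v_3,v_4] + [v_0,v_1,v_4] − [v_0,v_1,v_3],
  ∂[v_0,v_2,v_3,v_4] = [v_2,v_3,v_4] − [v_0,v_3,v_4] + [v_0,v_2,v_4] − [v_0,v_2,v_3].
As a 10×5 matrix over Z this has rank 4, with invariant factors (1,1,1,1).

Now H_k = ker ∂_k / im ∂_{k+1}, so:

  H_0: rank C_0 − rank ∂_1 = 5 − 4 = 1, and the invariant factors of ∂_1 are all 1, so H_0 ≅ Z.
  H_1: rank ker ∂_1 − rank ∂_2 = (10 − 4) − 6 = 0, and the invariant factors of ∂_2 are all 1, so H_1 ≅ 0.
  H_2: rank ker ∂_2 − rank ∂_3 = (10 − 6) − 4 = 0, and the invariant factors of ∂_3 are all 1, so H_2 ≅ 0.
  H_3: rank ker ∂_3 − rank ∂_4 = (5 − 4) − 0 = 1, and there is no ∂_4, so H_3 ≅ Z.

(K is a triangulation of the 3-sphere S^3.)

Hence the Betti numbers are b_0 = 1, b_1 = 0, b_2 = 0, b_3 = 1.

b_0 = 1, b_1 = 0, b_2 = 0, b_3 = 1.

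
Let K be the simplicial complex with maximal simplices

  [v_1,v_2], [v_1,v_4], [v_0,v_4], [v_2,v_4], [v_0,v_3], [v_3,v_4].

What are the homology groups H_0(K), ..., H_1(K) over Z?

H_0 ≅ Z,  H_1 ≅ Z^2.

Fix the vertex order v_0 < v_1 < v_2 < v_3 < v_4 and write every simplex with vertices in increasing order. Then dim K = 1 and the simplices of K are:

  0-simplices (5): [v_0], [v_1], [v_2], [v_3], [v_4]
  1-simplices (6): [v_0,v_3], [v_0,v_4], [v_1,v_2], [v_1,v_4], [v_2,v_4], [v_3,v_4]

giving chain groups C_0 ≅ Z^5, C_1 ≅ Z^6.

Boundary ∂_1: C_1 → C_0 maps an edge to its endpoints' difference, ∂[p,q] = q − p.
The 5×6 boundary matrix has rank 4 and Smith normal form diag(1,1,1,1).

From H_k ≅ ker(∂_k) / im(∂_{k+1}) we obtain:

  H_0: rank C_0 − rank ∂_1 = 5 − 4 = 1, and the invariant factors of ∂_1 are all 1, so H_0 ≅ Z.
  H_1: rank ker ∂_1 − rank ∂_2 = (6 − 4) − 0 = 2, and there is no ∂_2, so H_1 ≅ Z^2.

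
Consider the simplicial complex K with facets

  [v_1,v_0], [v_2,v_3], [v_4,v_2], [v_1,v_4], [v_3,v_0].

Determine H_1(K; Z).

H_1 = Z.

Take the total order v_0 < v_1 < v_2 < v_3 < v_4 on the vertex set. Then K (dimension 1) consists of the simplices:

  0-simplices (5): [v_0], [v_1], [v_2], [v_3], [v_4]
  1-simplices (5): [v_0,v_1], [v_0,v_3], [v_1,v_4], [v_2,v_3], [v_2,v_4]

so the chain groups are C_0 ≅ Z^5, C_1 ≅ Z^5.

∂_1: C_1 → C_0 sends each edge [p,q] (with p < q) to q − p.
The 5×5 boundary matrix has rank 4 and Smith normal form diag(1,1,1,1).

Now H_k = ker ∂_k / im ∂_{k+1}, so:

  H_1: rank ker ∂_1 − rank ∂_2 = (5 − 4) − 0 = 1, and there is no ∂_2, so H_1 = Z.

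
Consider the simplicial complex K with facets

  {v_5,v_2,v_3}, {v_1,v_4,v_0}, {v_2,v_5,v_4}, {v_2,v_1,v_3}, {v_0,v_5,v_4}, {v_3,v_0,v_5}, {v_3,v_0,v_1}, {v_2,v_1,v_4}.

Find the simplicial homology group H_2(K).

Order the vertices as v_0 < v_1 < v_2 < v_3 < v_4 < v_5. Listing each simplex with vertices in this order, K has dimension 2 with simplices:

  0-simplices (6): [v_0], [v_1], [v_2], [v_3], [v_4], [v_5]
  1-simplices (12): [v_0,v_1], [v_0,v_3], [v_0,v_4], [v_0,v_5], [v_1,v_2], [v_1,v_3], [v_1,v_4], [v_2,v_3], [v_2,v_4], [v_2,v_5], [v_3,v_5], [v_4,v_5]
  2-simplices (8): [v_0,v_1,v_3], [v_0,v_1,v_4], [v_0,v_3,v_5], [v_0,v_4,v_5], [v_1,v_2,v_3], [v_1,v_2,v_4], [v_2,v_3,v_5], [v_2,v_4,v_5]

Hence C_0 ≅ Z^6, C_1 ≅ Z^12, C_2 ≅ Z^8.

Boundary ∂_1: C_1 → C_0 sends each edge [p,q] (with p < q) to q − p. For instance
  ∂[v_4,v_5] = [v_5] − [v_4].
The 6×12 boundary matrix has rank 5 and Smith normal form diag(1,1,1,1,1).

Boundary ∂_2: C_2 → C_1 maps a triangle to the signed sum of its edges. For instance
  ∂[v_2,v_4,v_5] = [v_4,v_5] − [v_2,v_5] + [v_2,v_4],
  ∂[v_0,v_3,v_5] = [v_3,v_5] − [v_0,v_5] + [v_0,v_3].
The resulting 12×8 matrix has rank 7, and its Smith normal form has invariant factors (1,1,1,1,1,1,1).

From H_k ≅ ker(∂_k) / im(∂_{k+1}) we obtain:

  H_2: rank ker ∂_2 − rank ∂_3 = (8 − 7) − 0 = 1, and there is no ∂_3, so H_2 = Z.

H_2 ≅ Z.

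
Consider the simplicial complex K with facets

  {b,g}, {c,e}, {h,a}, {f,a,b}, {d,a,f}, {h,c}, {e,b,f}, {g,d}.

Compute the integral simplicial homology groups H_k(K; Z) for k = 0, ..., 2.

Order the vertices as a < b < c < d < e < f < g < h. Listing each simplex with vertices in this order, K has dimension 2 with simplices:

  0-simplices (8): a, b, c, d, e, f, g, h
  1-simplices (12): ab, ad, af, ah, be, bf, bg, ce, ch, df, dg, ef
  2-simplices (3): abf, adf, bef

so the chain groups are C_0 ≅ Z^8, C_1 ≅ Z^12, C_2 ≅ Z^3.

Boundary ∂_1: C_1 → C_0 sends each edge [p,q] (with p < q) to q − p. For instance
  ∂af = f − a.
The 8×12 boundary matrix has rank 7 and Smith normal form diag(1,1,1,1,1,1,1).

Boundary ∂_2: C_2 → C_1 sends each 2-simplex [p,q,r] to [q,r] − [p,r] + [p,q]. For instance
  ∂bef = ef − bf + be,
  ∂abf = bf − af + ab.
The resulting 12×3 matrix has rank 3, and its Smith normal form has invariant factors (1,1,1).

From H_k ≅ ker(∂_k) / im(∂_{k+1}) we obtain:

  H_0: rank C_0 − rank ∂_1 = 8 − 7 = 1, and the invariant factors of ∂_1 are all 1, so H_0 ≅ Z.
  H_1: rank ker ∂_1 − rank ∂_2 = (12 − 7) − 3 = 2, and the invariant factors of ∂_2 are all 1, so H_1 ≅ Z^2.
  H_2: rank ker ∂_2 − rank ∂_3 = (3 − 3) − 0 = 0, and there is no ∂_3, so H_2 ≅ 0.

As a check, the Euler characteristic is 8 − 12 + 3 = -1, which agrees with 1 − 2 + 0 = -1.

H_0 ≅ Z,  H_1 ≅ Z^2,  H_2 = 0.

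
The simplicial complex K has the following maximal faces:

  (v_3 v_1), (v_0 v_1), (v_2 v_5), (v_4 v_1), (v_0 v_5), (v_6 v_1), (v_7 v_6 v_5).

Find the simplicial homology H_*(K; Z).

Take the total order v_0 < v_1 < v_2 < v_3 < v_4 < v_5 < v_6 < v_7 on the vertex set. Then K (dimension 2) consists of the simplices:

  0-simplices (8): [v_0], [v_1], [v_2], [v_3], [v_4], [v_5], [v_6], [v_7]
  1-simplices (9): [v_0,v_1], [v_0,v_5], [v_1,v_3], [v_1,v_4], [v_1,v_6], [v_2,v_5], [v_5,v_6], [v_5,v_7], [v_6,v_7]
  2-simplices (1): [v_5,v_6,v_7]

giving chain groups C_0 ≅ Z^8, C_1 ≅ Z^9, C_2 ≅ Z^1.

Boundary ∂_1: C_1 → C_0 is given by ∂[p,q] = [q] − [p]. For instance
  ∂[v_2,v_5] = [v_5] − [v_2].
As a 8×9 matrix over Z this has rank 7, with invariant factors (1,1,1,1,1,1,1).

Boundary ∂_2: C_2 → C_1 maps a triangle to the signed sum of its edges. For instance
  ∂[v_5,v_6,v_7] = [v_6,v_7] − [v_5,v_7] + [v_5,v_6].
This gives a 9×1 integer matrix of rank 1; reducing to Smith normal form yields diagonal entries (1).

From H_k ≅ ker(∂_k) / im(∂_{k+1}) we obtain:

  H_0: rank C_0 − rank ∂_1 = 8 − 7 = 1, and the invariant factors of ∂_1 are all 1, so H_0 = Z.
  H_1: rank ker ∂_1 − rank ∂_2 = (9 − 7) − 1 = 1, and the invariant factors of ∂_2 are all 1, so H_1 = Z.
  H_2: rank ker ∂_2 − rank ∂_3 = (1 − 1) − 0 = 0, and there is no ∂_3, so H_2 = 0.

H_0 = Z,  H_1 = Z,  H_2 = 0.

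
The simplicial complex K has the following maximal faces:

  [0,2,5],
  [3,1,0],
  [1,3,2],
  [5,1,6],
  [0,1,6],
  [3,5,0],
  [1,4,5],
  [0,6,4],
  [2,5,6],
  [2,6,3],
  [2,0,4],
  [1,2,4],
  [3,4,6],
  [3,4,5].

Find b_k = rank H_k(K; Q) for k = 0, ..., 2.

Fix the vertex order 0 < 1 < 2 < 3 < 4 < 5 < 6 and write every simplex with vertices in increasing order. Then dim K = 2 and the simplices of K are:

  0-simplices (7): [0], [1], [2], [3], [4], [5], [6]
  1-simplices (21): [0,1], [0,2], [0,3], [0,4], [0,5], [0,6], [1,2], [1,3], [1,4], [1,5], [1,6], [2,3], [2,4], [2,5], [2,6], [3,4], [3,5], [3,6], [4,5], [4,6], [5,6]
  2-simplices (14): [0,1,3], [0,1,6], [0,2,4], [0,2,5], [0,3,5], [0,4,6], [1,2,3], [1,2,4], [1,4,5], [1,5,6], [2,3,6], [2,5,6], [3,4,5], [3,4,6]

Hence C_0 ≅ Z^7, C_1 ≅ Z^21, C_2 ≅ Z^14.

∂_1: C_1 → C_0 is given by ∂[p,q] = [q] − [p]. For instance
  ∂[0,5] = [5] − [0].
The resulting 7×21 matrix has rank 6, and its Smith normal form has invariant factors (1,1,1,1,1,1).

Boundary ∂_2: C_2 → C_1 sends each 2-simplex [p,q,r] to [q,r] − [p,r] + [p,q]. For instance
  ∂[3,4,6] = [4,6] − [3,6] + [3,4],
  ∂[0,3,5] = [3,5] − [0,5] + [0,3].
The 21×14 boundary matrix has rank 13 and Smith normal form diag(1,1,1,1,1,1,1,1,1,1,1,1,1).

Now H_k = ker ∂_k / im ∂_{k+1}, so:

  H_0: rank C_0 − rank ∂_1 = 7 − 6 = 1, and the invariant factors of ∂_1 are all 1, so H_0 = Z.
  H_1: rank ker ∂_1 − rank ∂_2 = (21 − 6) − 13 = 2, and the invariant factors of ∂_2 are all 1, so H_1 = Z^2.
  H_2: rank ker ∂_2 − rank ∂_3 = (14 − 13) − 0 = 1, and there is no ∂_3, so H_2 = Z.

As a check, the Euler characteristic is 7 − 21 + 14 = 0, which agrees with 1 − 2 + 1 = 0.

Hence the Betti numbers are b_0 = 1, b_1 = 2, b_2 = 1.

b_0 = 1, b_1 = 2, b_2 = 1.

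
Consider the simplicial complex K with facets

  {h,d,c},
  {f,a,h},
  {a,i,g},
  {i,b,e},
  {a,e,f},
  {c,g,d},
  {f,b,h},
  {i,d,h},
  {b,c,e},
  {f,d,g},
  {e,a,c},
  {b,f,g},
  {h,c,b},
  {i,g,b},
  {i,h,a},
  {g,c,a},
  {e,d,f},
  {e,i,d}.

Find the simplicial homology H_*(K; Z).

Fix the vertex order a < b < c < d < e < f < g < h < i and write every simplex with vertices in increasing order. Then dim K = 2 and the simplices of K are:

  0-simplices (9): a, b, c, d, e, f, g, h, i
  1-simplices (27): ac, ae, af, ag, ah, ai, bc, be, bf, bg, bh, bi, cd, ce, cg, ch, de, df, dg, dh, di, ef, ei, fg, fh, gi, hi
  2-simplices (18): ace, acg, aef, afh, agi, ahi, bce, bch, bei, bfg, bfh, bgi, cdg, cdh, def, dei, dfg, dhi

giving chain groups C_0 ≅ Z^9, C_1 ≅ Z^27, C_2 ≅ Z^18.

The boundary map ∂_1: C_1 → C_0 sends each edge [p,q] (with p < q) to q − p.
This gives a 9×27 integer matrix of rank 8; reducing to Smith normal form yields diagonal entries (1,1,1,1,1,1,1,1).

Boundary ∂_2: C_2 → C_1 acts by ∂[p,q,r] = [q,r] − [p,r] + [p,q]. For instance
  ∂bce = ce − be + bc,
  ∂def = ef − df + de.
As a 27×18 matrix over Z this has rank 17, with invariant factors (1,1,1,1,1,1,1,1,1,1,1,1,1,1,1,1,1).

From H_k ≅ ker(∂_k) / im(∂_{k+1}) we obtain:

  H_0: rank C_0 − rank ∂_1 = 9 − 8 = 1, and the invariant factors of ∂_1 are all 1, so H_0 = Z.
  H_1: rank ker ∂_1 − rank ∂_2 = (27 − 8) − 17 = 2, and the invariant factors of ∂_2 are all 1, so H_1 = Z^2.
  H_2: rank ker ∂_2 − rank ∂_3 = (18 − 17) − 0 = 1, and there is no ∂_3, so H_2 = Z.

(K is a triangulation of the torus T^2.)

H_0 = Z,  H_1 = Z^2,  H_2 = Z.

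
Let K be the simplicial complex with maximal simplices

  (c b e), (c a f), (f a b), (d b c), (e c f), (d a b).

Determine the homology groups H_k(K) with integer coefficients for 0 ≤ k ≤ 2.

H_0 = Z,  H_1 = Z,  H_2 = 0.

Take the total order a < b < c < d < e < f on the vertex set. Then K (dimension 2) consists of the simplices:

  0-simplices (6): a, b, c, d, e, f
  1-simplices (12): ab, ac, ad, af, bc, bd, be, bf, cd, ce, cf, ef
  2-simplices (6): abd, abf, acf, bcd, bce, cef

giving chain groups C_0 ≅ Z^6, C_1 ≅ Z^12, C_2 ≅ Z^6.

Boundary ∂_1: C_1 → C_0 sends each edge [p,q] (with p < q) to q − p.
As a 6×12 matrix over Z this has rank 5, with invariant factors (1,1,1,1,1).

The boundary map ∂_2: C_2 → C_1 maps a triangle to the signed sum of its edges. For instance
  ∂abd = bd − ad + ab,
  ∂abf = bf − af + ab.
The 12×6 boundary matrix has rank 6 and Smith normal form diag(1,1,1,1,1,1).

Computing H_k = (kernel of ∂_k) / (image of ∂_{k+1}):

  H_0: rank C_0 − rank ∂_1 = 6 − 5 = 1, and the invariant factors of ∂_1 are all 1, so H_0 ≅ Z.
  H_1: rank ker ∂_1 − rank ∂_2 = (12 − 5) − 6 = 1, and the invariant factors of ∂_2 are all 1, so H_1 ≅ Z.
  H_2: rank ker ∂_2 − rank ∂_3 = (6 − 6) − 0 = 0, and there is no ∂_3, so H_2 ≅ 0.

(K is a triangulation of the cylinder S^1 x I.)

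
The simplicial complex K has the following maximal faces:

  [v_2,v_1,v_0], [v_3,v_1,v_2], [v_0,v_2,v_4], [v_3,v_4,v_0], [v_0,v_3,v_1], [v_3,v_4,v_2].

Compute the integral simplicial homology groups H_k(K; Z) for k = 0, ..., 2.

H_0 = Z,  H_1 = 0,  H_2 = Z.

We work with the vertex ordering v_0 < v_1 < v_2 < v_3 < v_4. The simplices of K, each written with vertices in increasing order, are:

  0-simplices (5): [v_0], [v_1], [v_2], [v_3], [v_4]
  1-simplices (9): [v_0,v_1], [v_0,v_2], [v_0,v_3], [v_0,v_4], [v_1,v_2], [v_1,v_3], [v_2,v_3], [v_2,v_4], [v_3,v_4]
  2-simplices (6): [v_0,v_1,v_2], [v_0,v_1,v_3], [v_0,v_2,v_4], [v_0,v_3,v_4], [v_1,v_2,v_3], [v_2,v_3,v_4]

Hence C_0 ≅ Z^5, C_1 ≅ Z^9, C_2 ≅ Z^6.

The boundary map ∂_1: C_1 → C_0 maps an edge to its endpoints' difference, ∂[p,q] = q − p. For instance
  ∂[v_1,v_3] = [v_3] − [v_1].
As a 5×9 matrix over Z this has rank 4, with invariant factors (1,1,1,1).

∂_2: C_2 → C_1 acts by ∂[p,q,r] = [q,r] − [p,r] + [p,q]. For instance
  ∂[v_0,v_1,v_2] = [v_1,v_2] − [v_0,v_2] + [v_0,v_1],
  ∂[v_1,v_2,v_3] = [v_2,v_3] − [v_1,v_3] + [v_1,v_2].
The 9×6 boundary matrix has rank 5 and Smith normal form diag(1,1,1,1,1).

Computing H_k = (kernel of ∂_k) / (image of ∂_{k+1}):

  H_0: rank C_0 − rank ∂_1 = 5 − 4 = 1, and the invariant factors of ∂_1 are all 1, so H_0 ≅ Z.
  H_1: rank ker ∂_1 − rank ∂_2 = (9 − 4) − 5 = 0, and the invariant factors of ∂_2 are all 1, so H_1 ≅ 0.
  H_2: rank ker ∂_2 − rank ∂_3 = (6 − 5) − 0 = 1, and there is no ∂_3, so H_2 ≅ Z.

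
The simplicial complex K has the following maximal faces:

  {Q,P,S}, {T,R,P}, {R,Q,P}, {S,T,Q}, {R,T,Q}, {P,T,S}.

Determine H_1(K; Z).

H_1 ≅ 0.

Take the total order P < Q < R < S < T on the vertex set. Then K (dimension 2) consists of the simplices:

  0-simplices (5): P, Q, R, S, T
  1-simplices (9): PQ, PR, PS, PT, QR, QS, QT, RT, ST
  2-simplices (6): PQR, PQS, PRT, PST, QRT, QST

so the chain groups are C_0 ≅ Z^5, C_1 ≅ Z^9, C_2 ≅ Z^6.

Boundary ∂_1: C_1 → C_0 sends each edge [p,q] (with p < q) to q − p.
The resulting 5×9 matrix has rank 4, and its Smith normal form has invariant factors (1,1,1,1).

The boundary map ∂_2: C_2 → C_1 maps a triangle to the signed sum of its edges. For instance
  ∂PQR = QR − PR + PQ,
  ∂QST = ST − QT + QS.
As a 9×6 matrix over Z this has rank 5, with invariant factors (1,1,1,1,1).

Now H_k = ker ∂_k / im ∂_{k+1}, so:

  H_1: rank ker ∂_1 − rank ∂_2 = (9 − 4) − 5 = 0, and the invariant factors of ∂_2 are all 1, so H_1 = 0.

(K is a triangulation of the 2-sphere S^2.)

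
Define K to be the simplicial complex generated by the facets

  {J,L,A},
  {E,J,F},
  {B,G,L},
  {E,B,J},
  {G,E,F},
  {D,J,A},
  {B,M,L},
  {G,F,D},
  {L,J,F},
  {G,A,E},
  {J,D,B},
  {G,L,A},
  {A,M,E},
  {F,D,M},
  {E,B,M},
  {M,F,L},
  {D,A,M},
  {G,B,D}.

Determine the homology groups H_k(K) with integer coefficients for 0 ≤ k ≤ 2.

H_0 = Z,  H_1 = Z^2,  H_2 = Z.

K has 9 vertices, 27 edges, 18 triangles.
rank ∂_0 = 0, rank ∂_1 = 8 ⇒ b_0 = 9 − 0 − 8 = 1; all invariant factors of ∂_1 are 1 so no torsion. So H_0 ≅ Z.
rank ∂_1 = 8, rank ∂_2 = 17 ⇒ b_1 = 27 − 8 − 17 = 2; all invariant factors of ∂_2 are 1 so no torsion. So H_1 ≅ Z^2.
rank ∂_2 = 17, rank ∂_3 = 0 ⇒ b_2 = 18 − 17 − 0 = 1. So H_2 ≅ Z.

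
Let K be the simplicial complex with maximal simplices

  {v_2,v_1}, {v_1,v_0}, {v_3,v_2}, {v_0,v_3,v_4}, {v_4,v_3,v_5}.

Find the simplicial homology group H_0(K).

H_0 ≅ Z.

K has 6 vertices, 8 edges, 2 triangles.
rank ∂_0 = 0, rank ∂_1 = 5 ⇒ b_0 = 6 − 0 − 5 = 1; all invariant factors of ∂_1 are 1 so no torsion. So H_0 = Z.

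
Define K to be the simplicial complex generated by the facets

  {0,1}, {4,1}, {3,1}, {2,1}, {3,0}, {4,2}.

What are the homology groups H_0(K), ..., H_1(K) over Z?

H_0 ≅ Z,  H_1 ≅ Z^2.

K has 5 vertices, 6 edges.
rank ∂_0 = 0, rank ∂_1 = 4 ⇒ b_0 = 5 − 0 − 4 = 1; all invariant factors of ∂_1 are 1 so no torsion. So H_0 = Z.
rank ∂_1 = 4, rank ∂_2 = 0 ⇒ b_1 = 6 − 4 − 0 = 2. So H_1 = Z^2.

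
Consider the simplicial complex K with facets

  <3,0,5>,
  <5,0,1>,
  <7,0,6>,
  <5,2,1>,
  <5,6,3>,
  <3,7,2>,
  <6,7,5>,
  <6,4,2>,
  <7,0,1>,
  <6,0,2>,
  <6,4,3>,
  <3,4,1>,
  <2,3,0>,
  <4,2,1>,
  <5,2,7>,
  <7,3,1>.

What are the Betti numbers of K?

b_0 = 1, b_1 = 2, b_2 = 1.

Take the total order 0 < 1 < 2 < 3 < 4 < 5 < 6 < 7 on the vertex set. Then K (dimension 2) consists of the simplices:

  0-simplices (8): [0], [1], [2], [3], [4], [5], [6], [7]
  1-simplices (24): (24 of them)
  2-simplices (16): [0,1,5], [0,1,7], [0,2,3], [0,2,6], [0,3,5], [0,6,7], [1,2,4], [1,2,5], [1,3,4], [1,3,7], [2,3,7], [2,4,6], [2,5,7], [3,4,6], [3,5,6], [5,6,7]

so the chain groups are C_0 ≅ Z^8, C_1 ≅ Z^24, C_2 ≅ Z^16.

Boundary ∂_1: C_1 → C_0 sends each edge [p,q] (with p < q) to q − p. For instance
  ∂[0,5] = [5] − [0].
As a 8×24 matrix over Z this has rank 7, with invariant factors (1,1,1,1,1,1,1).

The boundary map ∂_2: C_2 → C_1 sends each 2-simplex [p,q,r] to [q,r] − [p,r] + [p,q]. For instance
  ∂[0,1,5] = [1,5] − [0,5] + [0,1],
  ∂[0,2,6] = [2,6] − [0,6] + [0,2].
This gives a 24×16 integer matrix of rank 15; reducing to Smith normal form yields diagonal entries (1,1,1,1,1,1,1,1,1,1,1,1,1,1,1).

From H_k ≅ ker(∂_k) / im(∂_{k+1}) we obtain:

  H_0: rank C_0 − rank ∂_1 = 8 − 7 = 1, and the invariant factors of ∂_1 are all 1, so H_0 ≅ Z.
  H_1: rank ker ∂_1 − rank ∂_2 = (24 − 7) − 15 = 2, and the invariant factors of ∂_2 are all 1, so H_1 ≅ Z^2.
  H_2: rank ker ∂_2 − rank ∂_3 = (16 − 15) − 0 = 1, and there is no ∂_3, so H_2 ≅ Z.

(K is a triangulation of the torus T^2.)

Hence the Betti numbers are b_0 = 1, b_1 = 2, b_2 = 1.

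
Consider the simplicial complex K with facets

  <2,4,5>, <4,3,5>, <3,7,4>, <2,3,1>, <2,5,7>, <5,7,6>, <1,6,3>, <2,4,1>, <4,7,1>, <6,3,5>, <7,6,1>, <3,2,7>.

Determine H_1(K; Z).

We work with the vertex ordering 1 < 2 < 3 < 4 < 5 < 6 < 7. The simplices of K, each written with vertices in increasing order, are:

  0-simplices (7): [1], [2], [3], [4], [5], [6], [7]
  1-simplices (18): [1,2], [1,3], [1,4], [1,6], [1,7], [2,3], [2,4], [2,5], [2,7], [3,4], [3,5], [3,6], [3,7], [4,5], [4,7], [5,6], [5,7], [6,7]
  2-simplices (12): [1,2,3], [1,2,4], [1,3,6], [1,4,7], [1,6,7], [2,3,7], [2,4,5], [2,5,7], [3,4,5], [3,4,7], [3,5,6], [5,6,7]

Hence C_0 ≅ Z^7, C_1 ≅ Z^18, C_2 ≅ Z^12.

The boundary map ∂_1: C_1 → C_0 sends each edge [p,q] (with p < q) to q − p. For instance
  ∂[3,5] = [5] − [3].
The resulting 7×18 matrix has rank 6, and its Smith normal form has invariant factors (1,1,1,1,1,1).

∂_2: C_2 → C_1 maps a triangle to the signed sum of its edges. For instance
  ∂[2,3,7] = [3,7] − [2,7] + [2,3],
  ∂[5,6,7] = [6,7] − [5,7] + [5,6].
The resulting 18×12 matrix has rank 12, and its Smith normal form has invariant factors (1,1,1,1,1,1,1,1,1,1,1,2).

Reading off H_k = ker ∂_k / im ∂_{k+1}:

  H_1: rank ker ∂_1 − rank ∂_2 = (18 − 6) − 12 = 0, and ∂_2 has invariant factor 2 > 1, so H_1 = Z/2.

(K is a triangulation of the real projective plane RP^2.)

H_1 = Z/2.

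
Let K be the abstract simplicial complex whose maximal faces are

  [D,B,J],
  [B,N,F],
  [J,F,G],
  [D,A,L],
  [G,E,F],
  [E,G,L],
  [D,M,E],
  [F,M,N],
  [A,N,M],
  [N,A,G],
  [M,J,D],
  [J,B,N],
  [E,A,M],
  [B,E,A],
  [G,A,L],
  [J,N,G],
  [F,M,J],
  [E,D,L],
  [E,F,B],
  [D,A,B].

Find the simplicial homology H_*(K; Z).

K has 10 vertices, 30 edges, 20 triangles.
rank ∂_0 = 0, rank ∂_1 = 9 ⇒ b_0 = 10 − 0 − 9 = 1; all invariant factors of ∂_1 are 1 so no torsion. So H_0 = Z.
rank ∂_1 = 9, rank ∂_2 = 20 ⇒ b_1 = 30 − 9 − 20 = 1; ∂_2 has invariant factor(s) [2] giving torsion. So H_1 = Z ⊕ Z_2.
rank ∂_2 = 20, rank ∂_3 = 0 ⇒ b_2 = 20 − 20 − 0 = 0. So H_2 = 0.

H_0 ≅ Z,  H_1 ≅ Z ⊕ Z_2,  H_2 = 0.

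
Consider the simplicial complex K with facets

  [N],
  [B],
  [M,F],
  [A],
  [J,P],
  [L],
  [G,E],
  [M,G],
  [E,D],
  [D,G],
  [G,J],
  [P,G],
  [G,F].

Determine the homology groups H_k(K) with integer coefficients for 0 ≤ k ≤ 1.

H_0 = Z^5,  H_1 = Z^3.

We work with the vertex ordering A < B < D < E < F < G < J < L < M < N < P. The simplices of K, each written with vertices in increasing order, are:

  0-simplices (11): A, B, D, E, F, G, J, L, M, N, P
  1-simplices (9): DE, DG, EG, FG, FM, GJ, GM, GP, JP

giving chain groups C_0 ≅ Z^11, C_1 ≅ Z^9.

Boundary ∂_1: C_1 → C_0 is given by ∂[p,q] = [q] − [p]. For instance
  ∂GP = P − G.
As a 11×9 matrix over Z this has rank 6, with invariant factors (1,1,1,1,1,1).

Computing H_k = (kernel of ∂_k) / (image of ∂_{k+1}):

  H_0: rank C_0 − rank ∂_1 = 11 − 6 = 5, and the invariant factors of ∂_1 are all 1, so H_0 = Z^5.
  H_1: rank ker ∂_1 − rank ∂_2 = (9 − 6) − 0 = 3, and there is no ∂_2, so H_1 = Z^3.

As a check, the Euler characteristic is 11 − 9 = 2, which agrees with 5 − 3 = 2.
(K is a triangulation of the disjoint union of a wedge of 3 circles and a set of 4 points.)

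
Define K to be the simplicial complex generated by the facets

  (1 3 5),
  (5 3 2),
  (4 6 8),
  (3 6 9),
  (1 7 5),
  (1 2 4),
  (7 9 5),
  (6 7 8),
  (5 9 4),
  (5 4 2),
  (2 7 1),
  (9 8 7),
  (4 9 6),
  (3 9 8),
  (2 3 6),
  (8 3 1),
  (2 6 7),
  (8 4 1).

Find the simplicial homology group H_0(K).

H_0 = Z.

Take the total order 1 < 2 < 3 < 4 < 5 < 6 < 7 < 8 < 9 on the vertex set. Then K (dimension 2) consists of the simplices:

  0-simplices (9): [1], [2], [3], [4], [5], [6], [7], [8], [9]
  1-simplices (27): (27 of them)
  2-simplices (18): [1,2,4], [1,2,7], [1,3,5], [1,3,8], [1,4,8], [1,5,7], [2,3,5], [2,3,6], [2,4,5], [2,6,7], [3,6,9], [3,8,9], [4,5,9], [4,6,8], [4,6,9], [5,7,9], [6,7,8], [7,8,9]

so the chain groups are C_0 ≅ Z^9, C_1 ≅ Z^27, C_2 ≅ Z^18.

Boundary ∂_1: C_1 → C_0 maps an edge to its endpoints' difference, ∂[p,q] = q − p. For instance
  ∂[4,6] = [6] − [4].
As a 9×27 matrix over Z this has rank 8, with invariant factors (1,1,1,1,1,1,1,1).

∂_2: C_2 → C_1 maps a triangle to the signed sum of its edges. For instance
  ∂[7,8,9] = [8,9] − [7,9] + [7,8],
  ∂[1,4,8] = [4,8] − [1,8] + [1,4].
As a 27×18 matrix over Z this has rank 18, with invariant factors (1,1,1,1,1,1,1,1,1,1,1,1,1,1,1,1,1,2).

Computing H_k = (kernel of ∂_k) / (image of ∂_{k+1}):

  H_0: rank C_0 − rank ∂_1 = 9 − 8 = 1, and the invariant factors of ∂_1 are all 1, so H_0 = Z.

(K is a triangulation of the Klein bottle.)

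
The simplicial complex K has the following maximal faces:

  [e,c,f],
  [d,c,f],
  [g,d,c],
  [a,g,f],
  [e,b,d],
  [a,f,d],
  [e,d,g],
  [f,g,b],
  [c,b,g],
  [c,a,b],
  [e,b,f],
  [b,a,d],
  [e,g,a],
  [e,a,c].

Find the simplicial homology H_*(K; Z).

H_0 ≅ Z,  H_1 ≅ Z^2,  H_2 ≅ Z.

Order the vertices as a < b < c < d < e < f < g. Listing each simplex with vertices in this order, K has dimension 2 with simplices:

  0-simplices (7): a, b, c, d, e, f, g
  1-simplices (21): ab, ac, ad, ae, af, ag, bc, bd, be, bf, bg, cd, ce, cf, cg, de, df, dg, ef, eg, fg
  2-simplices (14): abc, abd, ace, adf, aeg, afg, bcg, bde, bef, bfg, cdf, cdg, cef, deg

giving chain groups C_0 ≅ Z^7, C_1 ≅ Z^21, C_2 ≅ Z^14.

∂_1: C_1 → C_0 sends each edge [p,q] (with p < q) to q − p. For instance
  ∂bc = c − b.
As a 7×21 matrix over Z this has rank 6, with invariant factors (1,1,1,1,1,1).

The boundary map ∂_2: C_2 → C_1 maps a triangle to the signed sum of its edges. For instance
  ∂deg = eg − dg + de,
  ∂cdf = df − cf + cd.
The resulting 21×14 matrix has rank 13, and its Smith normal form has invariant factors (1,1,1,1,1,1,1,1,1,1,1,1,1).

From H_k ≅ ker(∂_k) / im(∂_{k+1}) we obtain:

  H_0: rank C_0 − rank ∂_1 = 7 − 6 = 1, and the invariant factors of ∂_1 are all 1, so H_0 ≅ Z.
  H_1: rank ker ∂_1 − rank ∂_2 = (21 − 6) − 13 = 2, and the invariant factors of ∂_2 are all 1, so H_1 ≅ Z^2.
  H_2: rank ker ∂_2 − rank ∂_3 = (14 − 13) − 0 = 1, and there is no ∂_3, so H_2 ≅ Z.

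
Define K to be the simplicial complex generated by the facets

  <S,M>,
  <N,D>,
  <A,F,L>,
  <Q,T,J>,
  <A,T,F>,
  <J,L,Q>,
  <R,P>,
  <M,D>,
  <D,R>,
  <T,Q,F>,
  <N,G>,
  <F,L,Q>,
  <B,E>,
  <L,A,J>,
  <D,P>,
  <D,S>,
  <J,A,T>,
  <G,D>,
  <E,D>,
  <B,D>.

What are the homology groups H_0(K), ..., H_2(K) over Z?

We work with the vertex ordering A < B < D < E < F < G < J < L < M < N < P < Q < R < S < T. The simplices of K, each written with vertices in increasing order, are:

  0-simplices (15): A, B, D, E, F, G, J, L, M, N, P, Q, R, S, T
  1-simplices (24): AF, AJ, AL, AT, BD, BE, DE, DG, DM, DN, DP, DR, DS, FL, FQ, FT, GN, JL, JQ, JT, LQ, MS, PR, QT
  2-simplices (8): AFL, AFT, AJL, AJT, FLQ, FQT, JLQ, JQT

Hence C_0 ≅ Z^15, C_1 ≅ Z^24, C_2 ≅ Z^8.

Boundary ∂_1: C_1 → C_0 sends each edge [p,q] (with p < q) to q − p. For instance
  ∂FQ = Q − F.
The 15×24 boundary matrix has rank 13 and Smith normal form diag(1,1,1,1,1,1,1,1,1,1,1,1,1).

Boundary ∂_2: C_2 → C_1 maps a triangle to the signed sum of its edges. For instance
  ∂FQT = QT − FT + FQ,
  ∂JLQ = LQ − JQ + JL.
The 24×8 boundary matrix has rank 7 and Smith normal form diag(1,1,1,1,1,1,1).

Computing H_k = (kernel of ∂_k) / (image of ∂_{k+1}):

  H_0: rank C_0 − rank ∂_1 = 15 − 13 = 2, and the invariant factors of ∂_1 are all 1, so H_0 ≅ Z^2.
  H_1: rank ker ∂_1 − rank ∂_2 = (24 − 13) − 7 = 4, and the invariant factors of ∂_2 are all 1, so H_1 ≅ Z^4.
  H_2: rank ker ∂_2 − rank ∂_3 = (8 − 7) − 0 = 1, and there is no ∂_3, so H_2 ≅ Z.

H_0 ≅ Z^2,  H_1 ≅ Z^4,  H_2 ≅ Z.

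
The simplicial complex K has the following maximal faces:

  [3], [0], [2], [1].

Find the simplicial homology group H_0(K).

K has 4 vertices.
rank ∂_0 = 0, rank ∂_1 = 0 ⇒ b_0 = 4 − 0 − 0 = 4. So H_0 = Z^4.

H_0 = Z^4.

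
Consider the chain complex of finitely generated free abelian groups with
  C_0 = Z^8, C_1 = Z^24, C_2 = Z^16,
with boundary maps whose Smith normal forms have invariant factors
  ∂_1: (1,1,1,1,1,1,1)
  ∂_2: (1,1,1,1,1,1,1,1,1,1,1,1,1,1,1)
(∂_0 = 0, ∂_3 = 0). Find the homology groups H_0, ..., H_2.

H_0: b_0 = 8 − 0 − 7 = 1; torsion from ∂_1 factors > 1: none. So H_0 = Z.
H_1: b_1 = 24 − 7 − 15 = 2; torsion from ∂_2 factors > 1: none. So H_1 = Z^2.
H_2: b_2 = 16 − 15 − 0 = 1; torsion from ∂_3 factors > 1: none. So H_2 = Z.

H_0 = Z,  H_1 = Z^2,  H_2 = Z.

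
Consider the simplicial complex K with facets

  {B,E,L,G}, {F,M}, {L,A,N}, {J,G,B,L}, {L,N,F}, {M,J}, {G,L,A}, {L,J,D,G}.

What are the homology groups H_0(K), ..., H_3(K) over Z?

H_0 ≅ Z,  H_1 ≅ Z,  H_2 = 0,  H_3 = 0.

Take the total order A < B < D < E < F < G < J < L < M < N on the vertex set. Then K (dimension 3) consists of the simplices:

  0-simplices (10): A, B, D, E, F, G, J, L, M, N
  1-simplices (20): AG, AL, AN, BE, BG, BJ, BL, DG, DJ, DL, EG, EL, FL, FM, FN, GJ, GL, JL, JM, LN
  2-simplices (13): AGL, ALN, BEG, BEL, BGJ, BGL, BJL, DGJ, DGL, DJL, EGL, FLN, GJL
  3-simplices (3): BEGL, BGJL, DGJL

giving chain groups C_0 ≅ Z^10, C_1 ≅ Z^20, C_2 ≅ Z^13, C_3 ≅ Z^3.

∂_1: C_1 → C_0 sends each edge [p,q] (with p < q) to q − p. For instance
  ∂DL = L − D.
As a 10×20 matrix over Z this has rank 9, with invariant factors (1,1,1,1,1,1,1,1,1).

Boundary ∂_2: C_2 → C_1 sends each 2-simplex [p,q,r] to [q,r] − [p,r] + [p,q]. For instance
  ∂ALN = LN − AN + AL,
  ∂BGL = GL − BL + BG.
As a 20×13 matrix over Z this has rank 10, with invariant factors (1,1,1,1,1,1,1,1,1,1).

The boundary map ∂_3: C_3 → C_2 sends each 3-simplex σ to the alternating sum Σ_i (−1)^i (σ with its i-th vertex removed). For instance
  ∂DGJL = GJL − DJL + DGL − DGJ,
  ∂BGJL = GJL − BJL + BGL − BGJ.
As a 13×3 matrix over Z this has rank 3, with invariant factors (1,1,1).

Reading off H_k = ker ∂_k / im ∂_{k+1}:

  H_0: rank C_0 − rank ∂_1 = 10 − 9 = 1, and the invariant factors of ∂_1 are all 1, so H_0 = Z.
  H_1: rank ker ∂_1 − rank ∂_2 = (20 − 9) − 10 = 1, and the invariant factors of ∂_2 are all 1, so H_1 = Z.
  H_2: rank ker ∂_2 − rank ∂_3 = (13 − 10) − 3 = 0, and the invariant factors of ∂_3 are all 1, so H_2 = 0.
  H_3: rank ker ∂_3 − rank ∂_4 = (3 − 3) − 0 = 0, and there is no ∂_4, so H_3 = 0.

As a check, the Euler characteristic is 10 − 20 + 13 − 3 = 0, which agrees with 1 − 1 + 0 − 0 = 0.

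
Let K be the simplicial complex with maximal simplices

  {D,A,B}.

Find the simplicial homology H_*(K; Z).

Order the vertices as A < B < D. Listing each simplex with vertices in this order, K has dimension 2 with simplices:

  0-simplices (3): A, B, D
  1-simplices (3): AB, AD, BD
  2-simplices (1): ABD

so the chain groups are C_0 ≅ Z^3, C_1 ≅ Z^3, C_2 ≅ Z^1.

The boundary map ∂_1: C_1 → C_0 is given by ∂[p,q] = [q] − [p]. For instance
  ∂BD = D − B.
The 3×3 boundary matrix has rank 2 and Smith normal form diag(1,1).

Boundary ∂_2: C_2 → C_1 sends each 2-simplex [p,q,r] to [q,r] − [p,r] + [p,q]. For instance
  ∂ABD = BD − AD + AB.
The 3×1 boundary matrix has rank 1 and Smith normal form diag(1).

Now H_k = ker ∂_k / im ∂_{k+1}, so:

  H_0: rank C_0 − rank ∂_1 = 3 − 2 = 1, and the invariant factors of ∂_1 are all 1, so H_0 ≅ Z.
  H_1: rank ker ∂_1 − rank ∂_2 = (3 − 2) − 1 = 0, and the invariant factors of ∂_2 are all 1, so H_1 ≅ 0.
  H_2: rank ker ∂_2 − rank ∂_3 = (1 − 1) − 0 = 0, and there is no ∂_3, so H_2 ≅ 0.

(K is a triangulation of the 2-simplex.)

H_0 = Z,  H_1 = 0,  H_2 = 0.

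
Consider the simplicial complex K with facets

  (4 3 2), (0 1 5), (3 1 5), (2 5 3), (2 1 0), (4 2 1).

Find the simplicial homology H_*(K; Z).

H_0 = Z,  H_1 = Z,  H_2 = 0.

Fix the vertex order 0 < 1 < 2 < 3 < 4 < 5 and write every simplex with vertices in increasing order. Then dim K = 2 and the simplices of K are:

  0-simplices (6): [0], [1], [2], [3], [4], [5]
  1-simplices (12): [0,1], [0,2], [0,5], [1,2], [1,3], [1,4], [1,5], [2,3], [2,4], [2,5], [3,4], [3,5]
  2-simplices (6): [0,1,2], [0,1,5], [1,2,4], [1,3,5], [2,3,4], [2,3,5]

giving chain groups C_0 ≅ Z^6, C_1 ≅ Z^12, C_2 ≅ Z^6.

Boundary ∂_1: C_1 → C_0 is given by ∂[p,q] = [q] − [p].
As a 6×12 matrix over Z this has rank 5, with invariant factors (1,1,1,1,1).

∂_2: C_2 → C_1 acts by ∂[p,q,r] = [q,r] − [p,r] + [p,q]. For instance
  ∂[1,3,5] = [3,5] − [1,5] + [1,3],
  ∂[0,1,5] = [1,5] − [0,5] + [0,1].
The resulting 12×6 matrix has rank 6, and its Smith normal form has invariant factors (1,1,1,1,1,1).

Reading off H_k = ker ∂_k / im ∂_{k+1}:

  H_0: rank C_0 − rank ∂_1 = 6 − 5 = 1, and the invariant factors of ∂_1 are all 1, so H_0 = Z.
  H_1: rank ker ∂_1 − rank ∂_2 = (12 − 5) − 6 = 1, and the invariant factors of ∂_2 are all 1, so H_1 = Z.
  H_2: rank ker ∂_2 − rank ∂_3 = (6 − 6) − 0 = 0, and there is no ∂_3, so H_2 = 0.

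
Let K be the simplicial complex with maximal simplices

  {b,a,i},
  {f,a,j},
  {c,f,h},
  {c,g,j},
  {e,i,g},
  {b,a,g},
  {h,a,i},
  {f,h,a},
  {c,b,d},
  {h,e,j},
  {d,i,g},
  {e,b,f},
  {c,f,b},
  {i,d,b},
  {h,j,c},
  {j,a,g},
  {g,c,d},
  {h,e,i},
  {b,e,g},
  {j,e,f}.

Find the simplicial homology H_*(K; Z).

Fix the vertex order a < b < c < d < e < f < g < h < i < j and write every simplex with vertices in increasing order. Then dim K = 2 and the simplices of K are:

  0-simplices (10): a, b, c, d, e, f, g, h, i, j
  1-simplices (30): ab, af, ag, ah, ai, aj, bc, bd, be, bf, bg, bi, cd, cf, cg, ch, cj, dg, di, ef, eg, eh, ei, ej, fh, fj, gi, gj, hi, hj
  2-simplices (20): abg, abi, afh, afj, agj, ahi, bcd, bcf, bdi, bef, beg, cdg, cfh, cgj, chj, dgi, efj, egi, ehi, ehj

giving chain groups C_0 ≅ Z^10, C_1 ≅ Z^30, C_2 ≅ Z^20.

∂_1: C_1 → C_0 maps an edge to its endpoints' difference, ∂[p,q] = q − p.
This gives a 10×30 integer matrix of rank 9; reducing to Smith normal form yields diagonal entries (1,1,1,1,1,1,1,1,1).

The boundary map ∂_2: C_2 → C_1 acts by ∂[p,q,r] = [q,r] − [p,r] + [p,q]. For instance
  ∂cdg = dg − cg + cd,
  ∂ehj = hj − ej + eh.
This gives a 30×20 integer matrix of rank 20; reducing to Smith normal form yields diagonal entries (1,1,1,1,1,1,1,1,1,1,1,1,1,1,1,1,1,1,1,2).

Now H_k = ker ∂_k / im ∂_{k+1}, so:

  H_0: rank C_0 − rank ∂_1 = 10 − 9 = 1, and the invariant factors of ∂_1 are all 1, so H_0 ≅ Z.
  H_1: rank ker ∂_1 − rank ∂_2 = (30 − 9) − 20 = 1, and ∂_2 has invariant factor 2 > 1, so H_1 ≅ Z ⊕ Z/2.
  H_2: rank ker ∂_2 − rank ∂_3 = (20 − 20) − 0 = 0, and there is no ∂_3, so H_2 ≅ 0.

As a check, the Euler characteristic is 10 − 30 + 20 = 0, which agrees with 1 − 1 + 0 = 0.

H_0 ≅ Z,  H_1 ≅ Z ⊕ Z/2,  H_2 = 0.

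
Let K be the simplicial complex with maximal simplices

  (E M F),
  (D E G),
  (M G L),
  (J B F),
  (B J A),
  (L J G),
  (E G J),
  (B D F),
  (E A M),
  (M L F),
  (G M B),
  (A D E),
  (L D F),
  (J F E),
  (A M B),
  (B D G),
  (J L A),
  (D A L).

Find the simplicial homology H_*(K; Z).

Order the vertices as A < B < D < E < F < G < J < L < M. Listing each simplex with vertices in this order, K has dimension 2 with simplices:

  0-simplices (9): A, B, D, E, F, G, J, L, M
  1-simplices (27): AB, AD, AE, AJ, AL, AM, BD, BF, BG, BJ, BM, DE, DF, DG, DL, EF, EG, EJ, EM, FJ, FL, FM, GJ, GL, GM, JL, LM
  2-simplices (18): ABJ, ABM, ADE, ADL, AEM, AJL, BDF, BDG, BFJ, BGM, DEG, DFL, EFJ, EFM, EGJ, FLM, GJL, GLM

so the chain groups are C_0 ≅ Z^9, C_1 ≅ Z^27, C_2 ≅ Z^18.

The boundary map ∂_1: C_1 → C_0 maps an edge to its endpoints' difference, ∂[p,q] = q − p. For instance
  ∂DE = E − D.
As a 9×27 matrix over Z this has rank 8, with invariant factors (1,1,1,1,1,1,1,1).

Boundary ∂_2: C_2 → C_1 acts by ∂[p,q,r] = [q,r] − [p,r] + [p,q]. For instance
  ∂FLM = LM − FM + FL,
  ∂ABJ = BJ − AJ + AB.
The 27×18 boundary matrix has rank 17 and Smith normal form diag(1,1,1,1,1,1,1,1,1,1,1,1,1,1,1,1,1).

Reading off H_k = ker ∂_k / im ∂_{k+1}:

  H_0: rank C_0 − rank ∂_1 = 9 − 8 = 1, and the invariant factors of ∂_1 are all 1, so H_0 ≅ Z.
  H_1: rank ker ∂_1 − rank ∂_2 = (27 − 8) − 17 = 2, and the invariant factors of ∂_2 are all 1, so H_1 ≅ Z^2.
  H_2: rank ker ∂_2 − rank ∂_3 = (18 − 17) − 0 = 1, and there is no ∂_3, so H_2 ≅ Z.

H_0 = Z,  H_1 = Z^2,  H_2 = Z.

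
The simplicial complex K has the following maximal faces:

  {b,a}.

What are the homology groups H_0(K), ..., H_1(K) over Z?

K has 2 vertices, 1 edge.
rank ∂_0 = 0, rank ∂_1 = 1 ⇒ b_0 = 2 − 0 − 1 = 1; all invariant factors of ∂_1 are 1 so no torsion. So H_0 = Z.
rank ∂_1 = 1, rank ∂_2 = 0 ⇒ b_1 = 1 − 1 − 0 = 0. So H_1 = 0.

H_0 = Z,  H_1 = 0.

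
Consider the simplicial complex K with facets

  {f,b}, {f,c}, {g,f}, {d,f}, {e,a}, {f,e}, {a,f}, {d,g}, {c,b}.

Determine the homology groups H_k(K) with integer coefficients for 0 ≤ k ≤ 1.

H_0 ≅ Z,  H_1 ≅ Z^3.

K has 7 vertices, 9 edges.
rank ∂_0 = 0, rank ∂_1 = 6 ⇒ b_0 = 7 − 0 − 6 = 1; all invariant factors of ∂_1 are 1 so no torsion. So H_0 = Z.
rank ∂_1 = 6, rank ∂_2 = 0 ⇒ b_1 = 9 − 6 − 0 = 3. So H_1 = Z^3.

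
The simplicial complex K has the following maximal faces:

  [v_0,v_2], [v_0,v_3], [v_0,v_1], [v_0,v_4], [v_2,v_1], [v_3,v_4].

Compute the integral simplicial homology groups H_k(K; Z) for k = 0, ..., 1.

Order the vertices as v_0 < v_1 < v_2 < v_3 < v_4. Listing each simplex with vertices in this order, K has dimension 1 with simplices:

  0-simplices (5): [v_0], [v_1], [v_2], [v_3], [v_4]
  1-simplices (6): [v_0,v_1], [v_0,v_2], [v_0,v_3], [v_0,v_4], [v_1,v_2], [v_3,v_4]

Hence C_0 ≅ Z^5, C_1 ≅ Z^6.

The boundary map ∂_1: C_1 → C_0 is given by ∂[p,q] = [q] − [p].
As a 5×6 matrix over Z this has rank 4, with invariant factors (1,1,1,1).

Reading off H_k = ker ∂_k / im ∂_{k+1}:

  H_0: rank C_0 − rank ∂_1 = 5 − 4 = 1, and the invariant factors of ∂_1 are all 1, so H_0 ≅ Z.
  H_1: rank ker ∂_1 − rank ∂_2 = (6 − 4) − 0 = 2, and there is no ∂_2, so H_1 ≅ Z^2.

As a check, the Euler characteristic is 5 − 6 = -1, which agrees with 1 − 2 = -1.
(K is a triangulation of a wedge of 2 circles.)

H_0 = Z,  H_1 = Z^2.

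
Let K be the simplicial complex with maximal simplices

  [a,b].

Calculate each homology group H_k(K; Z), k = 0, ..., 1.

H_0 ≅ Z,  H_1 = 0.

K has 2 vertices, 1 edge.
rank ∂_0 = 0, rank ∂_1 = 1 ⇒ b_0 = 2 − 0 − 1 = 1; all invariant factors of ∂_1 are 1 so no torsion. So H_0 ≅ Z.
rank ∂_1 = 1, rank ∂_2 = 0 ⇒ b_1 = 1 − 1 − 0 = 0. So H_1 ≅ 0.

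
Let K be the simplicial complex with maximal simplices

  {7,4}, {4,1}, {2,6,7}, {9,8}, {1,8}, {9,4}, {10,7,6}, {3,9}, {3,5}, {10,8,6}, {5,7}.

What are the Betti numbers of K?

K has 10 vertices, 15 edges, 3 triangles.
rank ∂_0 = 0, rank ∂_1 = 9 ⇒ b_0 = 10 − 0 − 9 = 1; all invariant factors of ∂_1 are 1 so no torsion. So H_0 ≅ Z.
rank ∂_1 = 9, rank ∂_2 = 3 ⇒ b_1 = 15 − 9 − 3 = 3; all invariant factors of ∂_2 are 1 so no torsion. So H_1 ≅ Z^3.
rank ∂_2 = 3, rank ∂_3 = 0 ⇒ b_2 = 3 − 3 − 0 = 0. So H_2 ≅ 0.

b_0 = 1, b_1 = 3, b_2 = 0.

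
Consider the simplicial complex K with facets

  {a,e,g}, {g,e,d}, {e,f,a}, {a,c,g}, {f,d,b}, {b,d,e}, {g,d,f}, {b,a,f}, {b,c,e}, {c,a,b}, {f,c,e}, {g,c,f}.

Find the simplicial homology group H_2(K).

We work with the vertex ordering a < b < c < d < e < f < g. The simplices of K, each written with vertices in increasing order, are:

  0-simplices (7): a, b, c, d, e, f, g
  1-simplices (18): ab, ac, ae, af, ag, bc, bd, be, bf, ce, cf, cg, de, df, dg, ef, eg, fg
  2-simplices (12): abc, abf, acg, aef, aeg, bce, bde, bdf, cef, cfg, deg, dfg

giving chain groups C_0 ≅ Z^7, C_1 ≅ Z^18, C_2 ≅ Z^12.

The boundary map ∂_1: C_1 → C_0 is given by ∂[p,q] = [q] − [p].
The 7×18 boundary matrix has rank 6 and Smith normal form diag(1,1,1,1,1,1).

The boundary map ∂_2: C_2 → C_1 sends each 2-simplex [p,q,r] to [q,r] − [p,r] + [p,q]. For instance
  ∂bdf = df − bf + bd,
  ∂cfg = fg − cg + cf.
The 18×12 boundary matrix has rank 12 and Smith normal form diag(1,1,1,1,1,1,1,1,1,1,1,2).

From H_k ≅ ker(∂_k) / im(∂_{k+1}) we obtain:

  H_2: rank ker ∂_2 − rank ∂_3 = (12 − 12) − 0 = 0, and there is no ∂_3, so H_2 ≅ 0.

H_2 = 0.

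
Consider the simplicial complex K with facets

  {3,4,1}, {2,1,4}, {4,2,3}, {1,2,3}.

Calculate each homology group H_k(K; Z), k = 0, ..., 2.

H_0 ≅ Z,  H_1 = 0,  H_2 ≅ Z.

We work with the vertex ordering 1 < 2 < 3 < 4. The simplices of K, each written with vertices in increasing order, are:

  0-simplices (4): [1], [2], [3], [4]
  1-simplices (6): [1,2], [1,3], [1,4], [2,3], [2,4], [3,4]
  2-simplices (4): [1,2,3], [1,2,4], [1,3,4], [2,3,4]

Hence C_0 ≅ Z^4, C_1 ≅ Z^6, C_2 ≅ Z^4.

Boundary ∂_1: C_1 → C_0 maps an edge to its endpoints' difference, ∂[p,q] = q − p. For instance
  ∂[2,3] = [3] − [2].
The resulting 4×6 matrix has rank 3, and its Smith normal form has invariant factors (1,1,1).

∂_2: C_2 → C_1 maps a triangle to the signed sum of its edges. For instance
  ∂[1,2,3] = [2,3] − [1,3] + [1,2],
  ∂[1,3,4] = [3,4] − [1,4] + [1,3].
The 6×4 boundary matrix has rank 3 and Smith normal form diag(1,1,1).

Reading off H_k = ker ∂_k / im ∂_{k+1}:

  H_0: rank C_0 − rank ∂_1 = 4 − 3 = 1, and the invariant factors of ∂_1 are all 1, so H_0 = Z.
  H_1: rank ker ∂_1 − rank ∂_2 = (6 − 3) − 3 = 0, and the invariant factors of ∂_2 are all 1, so H_1 = 0.
  H_2: rank ker ∂_2 − rank ∂_3 = (4 − 3) − 0 = 1, and there is no ∂_3, so H_2 = Z.

(K is a triangulation of the 2-sphere S^2.)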